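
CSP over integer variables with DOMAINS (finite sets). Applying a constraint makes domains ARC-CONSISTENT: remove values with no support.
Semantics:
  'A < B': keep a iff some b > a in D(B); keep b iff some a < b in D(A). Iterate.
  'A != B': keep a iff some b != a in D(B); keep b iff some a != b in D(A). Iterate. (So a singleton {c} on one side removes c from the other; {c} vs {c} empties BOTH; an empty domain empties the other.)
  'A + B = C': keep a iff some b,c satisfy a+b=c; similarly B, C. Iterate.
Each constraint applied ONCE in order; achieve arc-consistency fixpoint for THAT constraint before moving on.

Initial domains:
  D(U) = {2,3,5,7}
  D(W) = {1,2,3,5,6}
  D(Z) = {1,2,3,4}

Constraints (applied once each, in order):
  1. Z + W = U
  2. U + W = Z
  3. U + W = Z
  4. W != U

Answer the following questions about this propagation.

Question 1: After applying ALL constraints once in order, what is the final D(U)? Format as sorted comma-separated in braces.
Answer: {2,3}

Derivation:
Constraint 1 (Z + W = U) on D(Z)={1,2,3,4} D(W)={1,2,3,5,6} D(U)={2,3,5,7}: no change
Constraint 2 (U + W = Z) on D(U)={2,3,5,7} D(W)={1,2,3,5,6} D(Z)={1,2,3,4}: U {2,3,5,7}->{2,3}; W {1,2,3,5,6}->{1,2}; Z {1,2,3,4}->{3,4}
Constraint 3 (U + W = Z) on D(U)={2,3} D(W)={1,2} D(Z)={3,4}: no change
Constraint 4 (W != U) on D(W)={1,2} D(U)={2,3}: no change
So after all 4 constraints: D(U) = {2,3}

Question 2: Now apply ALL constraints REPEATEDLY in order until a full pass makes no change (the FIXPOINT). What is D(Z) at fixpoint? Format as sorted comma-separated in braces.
Answer: {}

Derivation:
pass 0 (initial): D(Z)={1,2,3,4}
pass 1: U {2,3,5,7}->{2,3}; W {1,2,3,5,6}->{1,2}; Z {1,2,3,4}->{3,4}
pass 2: U {2,3}->{}; W {1,2}->{}; Z {3,4}->{}
pass 3: no change
Fixpoint after 3 passes: D(Z) = {}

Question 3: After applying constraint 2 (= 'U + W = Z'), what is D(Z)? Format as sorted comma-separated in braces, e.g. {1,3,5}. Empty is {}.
Answer: {3,4}

Derivation:
Constraint 1 (Z + W = U) on D(Z)={1,2,3,4} D(W)={1,2,3,5,6} D(U)={2,3,5,7}: no change
Constraint 2 (U + W = Z) on D(U)={2,3,5,7} D(W)={1,2,3,5,6} D(Z)={1,2,3,4}: U {2,3,5,7}->{2,3}; W {1,2,3,5,6}->{1,2}; Z {1,2,3,4}->{3,4}
So after constraint 2: D(Z) = {3,4}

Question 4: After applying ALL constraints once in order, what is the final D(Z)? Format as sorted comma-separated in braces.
Answer: {3,4}

Derivation:
Constraint 1 (Z + W = U) on D(Z)={1,2,3,4} D(W)={1,2,3,5,6} D(U)={2,3,5,7}: no change
Constraint 2 (U + W = Z) on D(U)={2,3,5,7} D(W)={1,2,3,5,6} D(Z)={1,2,3,4}: U {2,3,5,7}->{2,3}; W {1,2,3,5,6}->{1,2}; Z {1,2,3,4}->{3,4}
Constraint 3 (U + W = Z) on D(U)={2,3} D(W)={1,2} D(Z)={3,4}: no change
Constraint 4 (W != U) on D(W)={1,2} D(U)={2,3}: no change
So after all 4 constraints: D(Z) = {3,4}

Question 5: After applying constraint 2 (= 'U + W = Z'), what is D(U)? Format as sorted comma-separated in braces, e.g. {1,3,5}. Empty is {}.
Answer: {2,3}

Derivation:
Constraint 1 (Z + W = U) on D(Z)={1,2,3,4} D(W)={1,2,3,5,6} D(U)={2,3,5,7}: no change
Constraint 2 (U + W = Z) on D(U)={2,3,5,7} D(W)={1,2,3,5,6} D(Z)={1,2,3,4}: U {2,3,5,7}->{2,3}; W {1,2,3,5,6}->{1,2}; Z {1,2,3,4}->{3,4}
So after constraint 2: D(U) = {2,3}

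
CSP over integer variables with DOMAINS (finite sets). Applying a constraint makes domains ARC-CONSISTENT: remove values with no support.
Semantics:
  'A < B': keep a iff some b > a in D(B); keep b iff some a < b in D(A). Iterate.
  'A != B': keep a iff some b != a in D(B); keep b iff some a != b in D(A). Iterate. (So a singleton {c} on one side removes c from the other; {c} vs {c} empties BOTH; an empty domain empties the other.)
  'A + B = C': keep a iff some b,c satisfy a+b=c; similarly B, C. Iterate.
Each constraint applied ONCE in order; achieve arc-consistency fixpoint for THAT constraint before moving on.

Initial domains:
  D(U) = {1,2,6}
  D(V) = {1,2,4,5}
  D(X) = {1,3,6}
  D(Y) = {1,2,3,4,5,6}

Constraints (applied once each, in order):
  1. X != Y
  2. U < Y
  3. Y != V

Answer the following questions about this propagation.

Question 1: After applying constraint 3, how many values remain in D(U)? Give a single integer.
Answer: 2

Derivation:
Constraint 1 (X != Y) on D(X)={1,3,6} D(Y)={1,2,3,4,5,6}: no change
Constraint 2 (U < Y) on D(U)={1,2,6} D(Y)={1,2,3,4,5,6}: U {1,2,6}->{1,2}; Y {1,2,3,4,5,6}->{2,3,4,5,6}
Constraint 3 (Y != V) on D(Y)={2,3,4,5,6} D(V)={1,2,4,5}: no change
So after constraint 3: D(U)={1,2}, size = 2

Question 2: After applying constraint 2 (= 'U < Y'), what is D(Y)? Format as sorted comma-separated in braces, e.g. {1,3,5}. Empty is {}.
Constraint 1 (X != Y) on D(X)={1,3,6} D(Y)={1,2,3,4,5,6}: no change
Constraint 2 (U < Y) on D(U)={1,2,6} D(Y)={1,2,3,4,5,6}: U {1,2,6}->{1,2}; Y {1,2,3,4,5,6}->{2,3,4,5,6}
So after constraint 2: D(Y) = {2,3,4,5,6}

Answer: {2,3,4,5,6}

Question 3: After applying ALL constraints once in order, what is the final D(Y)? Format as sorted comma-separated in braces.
Constraint 1 (X != Y) on D(X)={1,3,6} D(Y)={1,2,3,4,5,6}: no change
Constraint 2 (U < Y) on D(U)={1,2,6} D(Y)={1,2,3,4,5,6}: U {1,2,6}->{1,2}; Y {1,2,3,4,5,6}->{2,3,4,5,6}
Constraint 3 (Y != V) on D(Y)={2,3,4,5,6} D(V)={1,2,4,5}: no change
So after all 3 constraints: D(Y) = {2,3,4,5,6}

Answer: {2,3,4,5,6}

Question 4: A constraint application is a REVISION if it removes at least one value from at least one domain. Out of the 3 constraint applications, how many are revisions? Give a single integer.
Answer: 1

Derivation:
Constraint 1 (X != Y) on D(X)={1,3,6} D(Y)={1,2,3,4,5,6}: no change => not a revision
Constraint 2 (U < Y) on D(U)={1,2,6} D(Y)={1,2,3,4,5,6}: U {1,2,6}->{1,2}; Y {1,2,3,4,5,6}->{2,3,4,5,6} => REVISION
Constraint 3 (Y != V) on D(Y)={2,3,4,5,6} D(V)={1,2,4,5}: no change => not a revision
Total revisions = 1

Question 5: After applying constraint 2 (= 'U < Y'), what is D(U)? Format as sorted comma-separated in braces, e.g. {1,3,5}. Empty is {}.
Answer: {1,2}

Derivation:
Constraint 1 (X != Y) on D(X)={1,3,6} D(Y)={1,2,3,4,5,6}: no change
Constraint 2 (U < Y) on D(U)={1,2,6} D(Y)={1,2,3,4,5,6}: U {1,2,6}->{1,2}; Y {1,2,3,4,5,6}->{2,3,4,5,6}
So after constraint 2: D(U) = {1,2}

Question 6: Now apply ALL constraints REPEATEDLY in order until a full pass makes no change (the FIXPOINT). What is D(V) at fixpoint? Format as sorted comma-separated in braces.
pass 0 (initial): D(V)={1,2,4,5}
pass 1: U {1,2,6}->{1,2}; Y {1,2,3,4,5,6}->{2,3,4,5,6}
pass 2: no change
Fixpoint after 2 passes: D(V) = {1,2,4,5}

Answer: {1,2,4,5}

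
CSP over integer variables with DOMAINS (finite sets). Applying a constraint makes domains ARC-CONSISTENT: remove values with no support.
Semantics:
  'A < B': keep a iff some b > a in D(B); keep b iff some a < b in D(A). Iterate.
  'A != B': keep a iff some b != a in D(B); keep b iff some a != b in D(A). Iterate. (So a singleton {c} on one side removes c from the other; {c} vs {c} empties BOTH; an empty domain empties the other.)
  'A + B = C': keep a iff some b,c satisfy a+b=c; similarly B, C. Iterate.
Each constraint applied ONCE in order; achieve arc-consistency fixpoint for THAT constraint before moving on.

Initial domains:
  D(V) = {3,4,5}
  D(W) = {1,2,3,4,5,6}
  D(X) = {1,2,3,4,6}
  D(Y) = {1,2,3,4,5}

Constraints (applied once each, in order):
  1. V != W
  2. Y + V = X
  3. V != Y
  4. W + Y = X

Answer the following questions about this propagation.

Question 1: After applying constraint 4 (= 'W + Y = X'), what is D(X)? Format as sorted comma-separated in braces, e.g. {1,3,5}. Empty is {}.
Constraint 1 (V != W) on D(V)={3,4,5} D(W)={1,2,3,4,5,6}: no change
Constraint 2 (Y + V = X) on D(Y)={1,2,3,4,5} D(V)={3,4,5} D(X)={1,2,3,4,6}: Y {1,2,3,4,5}->{1,2,3}; X {1,2,3,4,6}->{4,6}
Constraint 3 (V != Y) on D(V)={3,4,5} D(Y)={1,2,3}: no change
Constraint 4 (W + Y = X) on D(W)={1,2,3,4,5,6} D(Y)={1,2,3} D(X)={4,6}: W {1,2,3,4,5,6}->{1,2,3,4,5}
So after constraint 4: D(X) = {4,6}

Answer: {4,6}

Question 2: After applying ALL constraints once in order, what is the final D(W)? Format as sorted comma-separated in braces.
Answer: {1,2,3,4,5}

Derivation:
Constraint 1 (V != W) on D(V)={3,4,5} D(W)={1,2,3,4,5,6}: no change
Constraint 2 (Y + V = X) on D(Y)={1,2,3,4,5} D(V)={3,4,5} D(X)={1,2,3,4,6}: Y {1,2,3,4,5}->{1,2,3}; X {1,2,3,4,6}->{4,6}
Constraint 3 (V != Y) on D(V)={3,4,5} D(Y)={1,2,3}: no change
Constraint 4 (W + Y = X) on D(W)={1,2,3,4,5,6} D(Y)={1,2,3} D(X)={4,6}: W {1,2,3,4,5,6}->{1,2,3,4,5}
So after all 4 constraints: D(W) = {1,2,3,4,5}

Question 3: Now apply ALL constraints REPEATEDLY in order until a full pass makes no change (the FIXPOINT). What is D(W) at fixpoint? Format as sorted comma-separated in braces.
pass 0 (initial): D(W)={1,2,3,4,5,6}
pass 1: W {1,2,3,4,5,6}->{1,2,3,4,5}; X {1,2,3,4,6}->{4,6}; Y {1,2,3,4,5}->{1,2,3}
pass 2: no change
Fixpoint after 2 passes: D(W) = {1,2,3,4,5}

Answer: {1,2,3,4,5}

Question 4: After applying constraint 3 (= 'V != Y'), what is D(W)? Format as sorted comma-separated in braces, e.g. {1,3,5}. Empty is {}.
Constraint 1 (V != W) on D(V)={3,4,5} D(W)={1,2,3,4,5,6}: no change
Constraint 2 (Y + V = X) on D(Y)={1,2,3,4,5} D(V)={3,4,5} D(X)={1,2,3,4,6}: Y {1,2,3,4,5}->{1,2,3}; X {1,2,3,4,6}->{4,6}
Constraint 3 (V != Y) on D(V)={3,4,5} D(Y)={1,2,3}: no change
So after constraint 3: D(W) = {1,2,3,4,5,6}

Answer: {1,2,3,4,5,6}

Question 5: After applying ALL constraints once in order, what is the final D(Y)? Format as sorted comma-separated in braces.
Constraint 1 (V != W) on D(V)={3,4,5} D(W)={1,2,3,4,5,6}: no change
Constraint 2 (Y + V = X) on D(Y)={1,2,3,4,5} D(V)={3,4,5} D(X)={1,2,3,4,6}: Y {1,2,3,4,5}->{1,2,3}; X {1,2,3,4,6}->{4,6}
Constraint 3 (V != Y) on D(V)={3,4,5} D(Y)={1,2,3}: no change
Constraint 4 (W + Y = X) on D(W)={1,2,3,4,5,6} D(Y)={1,2,3} D(X)={4,6}: W {1,2,3,4,5,6}->{1,2,3,4,5}
So after all 4 constraints: D(Y) = {1,2,3}

Answer: {1,2,3}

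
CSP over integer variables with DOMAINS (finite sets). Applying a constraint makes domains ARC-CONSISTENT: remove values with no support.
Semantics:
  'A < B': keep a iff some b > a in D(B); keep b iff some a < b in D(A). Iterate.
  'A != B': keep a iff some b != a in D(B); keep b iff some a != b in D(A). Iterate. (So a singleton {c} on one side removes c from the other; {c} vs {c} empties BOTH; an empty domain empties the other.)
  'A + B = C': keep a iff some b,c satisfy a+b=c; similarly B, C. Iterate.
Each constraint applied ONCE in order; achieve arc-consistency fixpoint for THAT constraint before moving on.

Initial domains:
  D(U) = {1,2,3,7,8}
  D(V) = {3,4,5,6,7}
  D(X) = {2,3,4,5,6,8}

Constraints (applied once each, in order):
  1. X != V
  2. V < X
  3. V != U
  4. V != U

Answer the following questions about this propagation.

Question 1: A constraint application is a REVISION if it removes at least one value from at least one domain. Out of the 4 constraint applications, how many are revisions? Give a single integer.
Answer: 1

Derivation:
Constraint 1 (X != V) on D(X)={2,3,4,5,6,8} D(V)={3,4,5,6,7}: no change => not a revision
Constraint 2 (V < X) on D(V)={3,4,5,6,7} D(X)={2,3,4,5,6,8}: X {2,3,4,5,6,8}->{4,5,6,8} => REVISION
Constraint 3 (V != U) on D(V)={3,4,5,6,7} D(U)={1,2,3,7,8}: no change => not a revision
Constraint 4 (V != U) on D(V)={3,4,5,6,7} D(U)={1,2,3,7,8}: no change => not a revision
Total revisions = 1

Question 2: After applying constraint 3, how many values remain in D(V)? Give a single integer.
Answer: 5

Derivation:
Constraint 1 (X != V) on D(X)={2,3,4,5,6,8} D(V)={3,4,5,6,7}: no change
Constraint 2 (V < X) on D(V)={3,4,5,6,7} D(X)={2,3,4,5,6,8}: X {2,3,4,5,6,8}->{4,5,6,8}
Constraint 3 (V != U) on D(V)={3,4,5,6,7} D(U)={1,2,3,7,8}: no change
So after constraint 3: D(V)={3,4,5,6,7}, size = 5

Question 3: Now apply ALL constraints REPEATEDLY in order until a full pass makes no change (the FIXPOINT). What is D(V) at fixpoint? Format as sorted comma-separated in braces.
pass 0 (initial): D(V)={3,4,5,6,7}
pass 1: X {2,3,4,5,6,8}->{4,5,6,8}
pass 2: no change
Fixpoint after 2 passes: D(V) = {3,4,5,6,7}

Answer: {3,4,5,6,7}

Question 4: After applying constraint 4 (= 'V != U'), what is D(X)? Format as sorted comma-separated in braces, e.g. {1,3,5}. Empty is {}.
Answer: {4,5,6,8}

Derivation:
Constraint 1 (X != V) on D(X)={2,3,4,5,6,8} D(V)={3,4,5,6,7}: no change
Constraint 2 (V < X) on D(V)={3,4,5,6,7} D(X)={2,3,4,5,6,8}: X {2,3,4,5,6,8}->{4,5,6,8}
Constraint 3 (V != U) on D(V)={3,4,5,6,7} D(U)={1,2,3,7,8}: no change
Constraint 4 (V != U) on D(V)={3,4,5,6,7} D(U)={1,2,3,7,8}: no change
So after constraint 4: D(X) = {4,5,6,8}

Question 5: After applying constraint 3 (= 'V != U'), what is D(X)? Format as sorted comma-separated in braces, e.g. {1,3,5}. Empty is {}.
Constraint 1 (X != V) on D(X)={2,3,4,5,6,8} D(V)={3,4,5,6,7}: no change
Constraint 2 (V < X) on D(V)={3,4,5,6,7} D(X)={2,3,4,5,6,8}: X {2,3,4,5,6,8}->{4,5,6,8}
Constraint 3 (V != U) on D(V)={3,4,5,6,7} D(U)={1,2,3,7,8}: no change
So after constraint 3: D(X) = {4,5,6,8}

Answer: {4,5,6,8}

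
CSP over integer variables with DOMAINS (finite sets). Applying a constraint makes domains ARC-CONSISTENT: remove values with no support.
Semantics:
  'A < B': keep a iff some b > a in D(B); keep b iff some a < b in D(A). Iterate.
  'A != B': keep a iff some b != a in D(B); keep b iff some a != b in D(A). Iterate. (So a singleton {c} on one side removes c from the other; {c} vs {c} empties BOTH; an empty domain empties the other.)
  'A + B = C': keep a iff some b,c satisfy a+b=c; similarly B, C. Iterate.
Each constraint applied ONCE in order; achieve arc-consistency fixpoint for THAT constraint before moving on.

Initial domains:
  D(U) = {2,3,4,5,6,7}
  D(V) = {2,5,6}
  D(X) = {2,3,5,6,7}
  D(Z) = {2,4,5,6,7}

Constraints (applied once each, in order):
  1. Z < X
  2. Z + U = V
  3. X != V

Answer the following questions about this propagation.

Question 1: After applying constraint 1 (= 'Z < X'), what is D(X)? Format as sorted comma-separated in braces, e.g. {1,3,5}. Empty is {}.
Constraint 1 (Z < X) on D(Z)={2,4,5,6,7} D(X)={2,3,5,6,7}: Z {2,4,5,6,7}->{2,4,5,6}; X {2,3,5,6,7}->{3,5,6,7}
So after constraint 1: D(X) = {3,5,6,7}

Answer: {3,5,6,7}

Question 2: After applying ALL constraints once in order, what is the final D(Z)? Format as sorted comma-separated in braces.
Answer: {2,4}

Derivation:
Constraint 1 (Z < X) on D(Z)={2,4,5,6,7} D(X)={2,3,5,6,7}: Z {2,4,5,6,7}->{2,4,5,6}; X {2,3,5,6,7}->{3,5,6,7}
Constraint 2 (Z + U = V) on D(Z)={2,4,5,6} D(U)={2,3,4,5,6,7} D(V)={2,5,6}: Z {2,4,5,6}->{2,4}; U {2,3,4,5,6,7}->{2,3,4}; V {2,5,6}->{5,6}
Constraint 3 (X != V) on D(X)={3,5,6,7} D(V)={5,6}: no change
So after all 3 constraints: D(Z) = {2,4}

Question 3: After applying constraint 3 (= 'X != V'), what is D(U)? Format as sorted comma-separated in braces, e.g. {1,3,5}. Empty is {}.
Answer: {2,3,4}

Derivation:
Constraint 1 (Z < X) on D(Z)={2,4,5,6,7} D(X)={2,3,5,6,7}: Z {2,4,5,6,7}->{2,4,5,6}; X {2,3,5,6,7}->{3,5,6,7}
Constraint 2 (Z + U = V) on D(Z)={2,4,5,6} D(U)={2,3,4,5,6,7} D(V)={2,5,6}: Z {2,4,5,6}->{2,4}; U {2,3,4,5,6,7}->{2,3,4}; V {2,5,6}->{5,6}
Constraint 3 (X != V) on D(X)={3,5,6,7} D(V)={5,6}: no change
So after constraint 3: D(U) = {2,3,4}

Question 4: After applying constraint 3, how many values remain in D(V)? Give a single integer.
Answer: 2

Derivation:
Constraint 1 (Z < X) on D(Z)={2,4,5,6,7} D(X)={2,3,5,6,7}: Z {2,4,5,6,7}->{2,4,5,6}; X {2,3,5,6,7}->{3,5,6,7}
Constraint 2 (Z + U = V) on D(Z)={2,4,5,6} D(U)={2,3,4,5,6,7} D(V)={2,5,6}: Z {2,4,5,6}->{2,4}; U {2,3,4,5,6,7}->{2,3,4}; V {2,5,6}->{5,6}
Constraint 3 (X != V) on D(X)={3,5,6,7} D(V)={5,6}: no change
So after constraint 3: D(V)={5,6}, size = 2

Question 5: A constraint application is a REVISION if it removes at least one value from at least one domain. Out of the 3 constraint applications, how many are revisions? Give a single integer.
Answer: 2

Derivation:
Constraint 1 (Z < X) on D(Z)={2,4,5,6,7} D(X)={2,3,5,6,7}: Z {2,4,5,6,7}->{2,4,5,6}; X {2,3,5,6,7}->{3,5,6,7} => REVISION
Constraint 2 (Z + U = V) on D(Z)={2,4,5,6} D(U)={2,3,4,5,6,7} D(V)={2,5,6}: Z {2,4,5,6}->{2,4}; U {2,3,4,5,6,7}->{2,3,4}; V {2,5,6}->{5,6} => REVISION
Constraint 3 (X != V) on D(X)={3,5,6,7} D(V)={5,6}: no change => not a revision
Total revisions = 2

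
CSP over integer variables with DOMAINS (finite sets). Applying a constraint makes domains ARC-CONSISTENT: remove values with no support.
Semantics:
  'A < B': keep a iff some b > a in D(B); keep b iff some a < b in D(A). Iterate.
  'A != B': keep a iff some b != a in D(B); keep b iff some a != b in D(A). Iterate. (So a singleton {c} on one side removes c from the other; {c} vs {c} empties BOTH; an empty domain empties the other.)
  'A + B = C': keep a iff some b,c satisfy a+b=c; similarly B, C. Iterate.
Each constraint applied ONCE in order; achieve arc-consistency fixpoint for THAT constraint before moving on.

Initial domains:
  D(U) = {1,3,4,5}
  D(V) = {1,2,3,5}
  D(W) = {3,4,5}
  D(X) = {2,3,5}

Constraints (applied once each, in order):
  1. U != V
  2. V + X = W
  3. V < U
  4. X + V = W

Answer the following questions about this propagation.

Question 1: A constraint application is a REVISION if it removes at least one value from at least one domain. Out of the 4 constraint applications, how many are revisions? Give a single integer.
Answer: 2

Derivation:
Constraint 1 (U != V) on D(U)={1,3,4,5} D(V)={1,2,3,5}: no change => not a revision
Constraint 2 (V + X = W) on D(V)={1,2,3,5} D(X)={2,3,5} D(W)={3,4,5}: V {1,2,3,5}->{1,2,3}; X {2,3,5}->{2,3} => REVISION
Constraint 3 (V < U) on D(V)={1,2,3} D(U)={1,3,4,5}: U {1,3,4,5}->{3,4,5} => REVISION
Constraint 4 (X + V = W) on D(X)={2,3} D(V)={1,2,3} D(W)={3,4,5}: no change => not a revision
Total revisions = 2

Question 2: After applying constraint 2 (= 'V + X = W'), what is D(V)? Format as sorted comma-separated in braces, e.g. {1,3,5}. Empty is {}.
Answer: {1,2,3}

Derivation:
Constraint 1 (U != V) on D(U)={1,3,4,5} D(V)={1,2,3,5}: no change
Constraint 2 (V + X = W) on D(V)={1,2,3,5} D(X)={2,3,5} D(W)={3,4,5}: V {1,2,3,5}->{1,2,3}; X {2,3,5}->{2,3}
So after constraint 2: D(V) = {1,2,3}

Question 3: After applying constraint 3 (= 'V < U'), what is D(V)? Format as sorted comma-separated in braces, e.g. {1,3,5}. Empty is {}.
Answer: {1,2,3}

Derivation:
Constraint 1 (U != V) on D(U)={1,3,4,5} D(V)={1,2,3,5}: no change
Constraint 2 (V + X = W) on D(V)={1,2,3,5} D(X)={2,3,5} D(W)={3,4,5}: V {1,2,3,5}->{1,2,3}; X {2,3,5}->{2,3}
Constraint 3 (V < U) on D(V)={1,2,3} D(U)={1,3,4,5}: U {1,3,4,5}->{3,4,5}
So after constraint 3: D(V) = {1,2,3}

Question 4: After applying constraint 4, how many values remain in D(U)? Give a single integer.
Answer: 3

Derivation:
Constraint 1 (U != V) on D(U)={1,3,4,5} D(V)={1,2,3,5}: no change
Constraint 2 (V + X = W) on D(V)={1,2,3,5} D(X)={2,3,5} D(W)={3,4,5}: V {1,2,3,5}->{1,2,3}; X {2,3,5}->{2,3}
Constraint 3 (V < U) on D(V)={1,2,3} D(U)={1,3,4,5}: U {1,3,4,5}->{3,4,5}
Constraint 4 (X + V = W) on D(X)={2,3} D(V)={1,2,3} D(W)={3,4,5}: no change
So after constraint 4: D(U)={3,4,5}, size = 3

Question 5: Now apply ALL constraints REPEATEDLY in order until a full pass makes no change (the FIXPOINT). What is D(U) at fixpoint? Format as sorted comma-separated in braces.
Answer: {3,4,5}

Derivation:
pass 0 (initial): D(U)={1,3,4,5}
pass 1: U {1,3,4,5}->{3,4,5}; V {1,2,3,5}->{1,2,3}; X {2,3,5}->{2,3}
pass 2: no change
Fixpoint after 2 passes: D(U) = {3,4,5}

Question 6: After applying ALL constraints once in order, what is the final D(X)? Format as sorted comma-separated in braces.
Constraint 1 (U != V) on D(U)={1,3,4,5} D(V)={1,2,3,5}: no change
Constraint 2 (V + X = W) on D(V)={1,2,3,5} D(X)={2,3,5} D(W)={3,4,5}: V {1,2,3,5}->{1,2,3}; X {2,3,5}->{2,3}
Constraint 3 (V < U) on D(V)={1,2,3} D(U)={1,3,4,5}: U {1,3,4,5}->{3,4,5}
Constraint 4 (X + V = W) on D(X)={2,3} D(V)={1,2,3} D(W)={3,4,5}: no change
So after all 4 constraints: D(X) = {2,3}

Answer: {2,3}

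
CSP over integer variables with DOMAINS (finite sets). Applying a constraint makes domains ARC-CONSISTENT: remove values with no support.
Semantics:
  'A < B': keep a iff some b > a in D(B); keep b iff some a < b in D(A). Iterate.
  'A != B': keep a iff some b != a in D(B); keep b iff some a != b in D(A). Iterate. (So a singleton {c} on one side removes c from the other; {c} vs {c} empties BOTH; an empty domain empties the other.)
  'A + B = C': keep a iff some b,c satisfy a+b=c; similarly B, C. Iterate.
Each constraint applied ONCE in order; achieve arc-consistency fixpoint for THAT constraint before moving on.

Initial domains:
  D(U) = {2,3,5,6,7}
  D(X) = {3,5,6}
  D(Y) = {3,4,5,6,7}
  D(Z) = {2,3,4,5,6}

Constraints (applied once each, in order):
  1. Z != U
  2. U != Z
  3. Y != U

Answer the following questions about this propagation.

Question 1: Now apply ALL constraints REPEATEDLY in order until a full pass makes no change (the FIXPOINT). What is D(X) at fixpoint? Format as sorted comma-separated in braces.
Answer: {3,5,6}

Derivation:
pass 0 (initial): D(X)={3,5,6}
pass 1: no change
Fixpoint after 1 passes: D(X) = {3,5,6}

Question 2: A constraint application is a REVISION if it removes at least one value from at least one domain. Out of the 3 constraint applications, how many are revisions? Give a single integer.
Answer: 0

Derivation:
Constraint 1 (Z != U) on D(Z)={2,3,4,5,6} D(U)={2,3,5,6,7}: no change => not a revision
Constraint 2 (U != Z) on D(U)={2,3,5,6,7} D(Z)={2,3,4,5,6}: no change => not a revision
Constraint 3 (Y != U) on D(Y)={3,4,5,6,7} D(U)={2,3,5,6,7}: no change => not a revision
Total revisions = 0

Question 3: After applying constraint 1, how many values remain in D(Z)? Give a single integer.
Answer: 5

Derivation:
Constraint 1 (Z != U) on D(Z)={2,3,4,5,6} D(U)={2,3,5,6,7}: no change
So after constraint 1: D(Z)={2,3,4,5,6}, size = 5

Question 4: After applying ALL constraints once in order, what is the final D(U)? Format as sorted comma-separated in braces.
Answer: {2,3,5,6,7}

Derivation:
Constraint 1 (Z != U) on D(Z)={2,3,4,5,6} D(U)={2,3,5,6,7}: no change
Constraint 2 (U != Z) on D(U)={2,3,5,6,7} D(Z)={2,3,4,5,6}: no change
Constraint 3 (Y != U) on D(Y)={3,4,5,6,7} D(U)={2,3,5,6,7}: no change
So after all 3 constraints: D(U) = {2,3,5,6,7}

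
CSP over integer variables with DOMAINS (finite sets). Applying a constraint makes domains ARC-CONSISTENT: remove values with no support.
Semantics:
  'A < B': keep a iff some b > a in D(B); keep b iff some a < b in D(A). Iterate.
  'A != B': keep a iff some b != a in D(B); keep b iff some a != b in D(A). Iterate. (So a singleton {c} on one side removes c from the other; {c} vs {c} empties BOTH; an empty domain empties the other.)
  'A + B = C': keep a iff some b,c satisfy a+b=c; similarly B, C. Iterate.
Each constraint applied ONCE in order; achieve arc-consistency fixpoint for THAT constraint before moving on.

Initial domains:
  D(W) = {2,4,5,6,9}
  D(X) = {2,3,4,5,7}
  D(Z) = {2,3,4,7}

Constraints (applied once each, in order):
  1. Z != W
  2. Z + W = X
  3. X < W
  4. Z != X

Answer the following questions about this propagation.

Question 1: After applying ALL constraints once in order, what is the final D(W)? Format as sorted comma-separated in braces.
Constraint 1 (Z != W) on D(Z)={2,3,4,7} D(W)={2,4,5,6,9}: no change
Constraint 2 (Z + W = X) on D(Z)={2,3,4,7} D(W)={2,4,5,6,9} D(X)={2,3,4,5,7}: Z {2,3,4,7}->{2,3}; W {2,4,5,6,9}->{2,4,5}; X {2,3,4,5,7}->{4,5,7}
Constraint 3 (X < W) on D(X)={4,5,7} D(W)={2,4,5}: X {4,5,7}->{4}; W {2,4,5}->{5}
Constraint 4 (Z != X) on D(Z)={2,3} D(X)={4}: no change
So after all 4 constraints: D(W) = {5}

Answer: {5}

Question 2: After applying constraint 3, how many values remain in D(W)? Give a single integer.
Constraint 1 (Z != W) on D(Z)={2,3,4,7} D(W)={2,4,5,6,9}: no change
Constraint 2 (Z + W = X) on D(Z)={2,3,4,7} D(W)={2,4,5,6,9} D(X)={2,3,4,5,7}: Z {2,3,4,7}->{2,3}; W {2,4,5,6,9}->{2,4,5}; X {2,3,4,5,7}->{4,5,7}
Constraint 3 (X < W) on D(X)={4,5,7} D(W)={2,4,5}: X {4,5,7}->{4}; W {2,4,5}->{5}
So after constraint 3: D(W)={5}, size = 1

Answer: 1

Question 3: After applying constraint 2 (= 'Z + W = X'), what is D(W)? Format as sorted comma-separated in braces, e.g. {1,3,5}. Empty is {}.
Answer: {2,4,5}

Derivation:
Constraint 1 (Z != W) on D(Z)={2,3,4,7} D(W)={2,4,5,6,9}: no change
Constraint 2 (Z + W = X) on D(Z)={2,3,4,7} D(W)={2,4,5,6,9} D(X)={2,3,4,5,7}: Z {2,3,4,7}->{2,3}; W {2,4,5,6,9}->{2,4,5}; X {2,3,4,5,7}->{4,5,7}
So after constraint 2: D(W) = {2,4,5}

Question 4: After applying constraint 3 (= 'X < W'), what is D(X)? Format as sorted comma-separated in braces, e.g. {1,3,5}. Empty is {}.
Answer: {4}

Derivation:
Constraint 1 (Z != W) on D(Z)={2,3,4,7} D(W)={2,4,5,6,9}: no change
Constraint 2 (Z + W = X) on D(Z)={2,3,4,7} D(W)={2,4,5,6,9} D(X)={2,3,4,5,7}: Z {2,3,4,7}->{2,3}; W {2,4,5,6,9}->{2,4,5}; X {2,3,4,5,7}->{4,5,7}
Constraint 3 (X < W) on D(X)={4,5,7} D(W)={2,4,5}: X {4,5,7}->{4}; W {2,4,5}->{5}
So after constraint 3: D(X) = {4}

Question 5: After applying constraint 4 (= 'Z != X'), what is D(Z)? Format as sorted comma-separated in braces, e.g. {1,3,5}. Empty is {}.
Constraint 1 (Z != W) on D(Z)={2,3,4,7} D(W)={2,4,5,6,9}: no change
Constraint 2 (Z + W = X) on D(Z)={2,3,4,7} D(W)={2,4,5,6,9} D(X)={2,3,4,5,7}: Z {2,3,4,7}->{2,3}; W {2,4,5,6,9}->{2,4,5}; X {2,3,4,5,7}->{4,5,7}
Constraint 3 (X < W) on D(X)={4,5,7} D(W)={2,4,5}: X {4,5,7}->{4}; W {2,4,5}->{5}
Constraint 4 (Z != X) on D(Z)={2,3} D(X)={4}: no change
So after constraint 4: D(Z) = {2,3}

Answer: {2,3}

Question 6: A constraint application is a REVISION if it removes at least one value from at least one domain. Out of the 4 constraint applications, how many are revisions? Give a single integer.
Answer: 2

Derivation:
Constraint 1 (Z != W) on D(Z)={2,3,4,7} D(W)={2,4,5,6,9}: no change => not a revision
Constraint 2 (Z + W = X) on D(Z)={2,3,4,7} D(W)={2,4,5,6,9} D(X)={2,3,4,5,7}: Z {2,3,4,7}->{2,3}; W {2,4,5,6,9}->{2,4,5}; X {2,3,4,5,7}->{4,5,7} => REVISION
Constraint 3 (X < W) on D(X)={4,5,7} D(W)={2,4,5}: X {4,5,7}->{4}; W {2,4,5}->{5} => REVISION
Constraint 4 (Z != X) on D(Z)={2,3} D(X)={4}: no change => not a revision
Total revisions = 2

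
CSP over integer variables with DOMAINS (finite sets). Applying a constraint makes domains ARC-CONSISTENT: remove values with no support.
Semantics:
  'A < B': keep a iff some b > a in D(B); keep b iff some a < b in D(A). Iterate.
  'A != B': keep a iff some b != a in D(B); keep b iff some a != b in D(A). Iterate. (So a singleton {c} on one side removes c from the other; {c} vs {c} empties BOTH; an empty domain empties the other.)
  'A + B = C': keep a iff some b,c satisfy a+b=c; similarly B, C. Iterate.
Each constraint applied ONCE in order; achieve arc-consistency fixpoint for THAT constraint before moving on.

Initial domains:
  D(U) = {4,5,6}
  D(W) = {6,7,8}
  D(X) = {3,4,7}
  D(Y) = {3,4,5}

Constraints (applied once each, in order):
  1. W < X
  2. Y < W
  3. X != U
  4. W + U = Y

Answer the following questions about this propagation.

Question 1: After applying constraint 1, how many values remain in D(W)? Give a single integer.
Answer: 1

Derivation:
Constraint 1 (W < X) on D(W)={6,7,8} D(X)={3,4,7}: W {6,7,8}->{6}; X {3,4,7}->{7}
So after constraint 1: D(W)={6}, size = 1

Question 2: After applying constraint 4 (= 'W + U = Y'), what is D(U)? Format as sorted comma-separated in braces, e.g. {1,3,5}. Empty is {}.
Constraint 1 (W < X) on D(W)={6,7,8} D(X)={3,4,7}: W {6,7,8}->{6}; X {3,4,7}->{7}
Constraint 2 (Y < W) on D(Y)={3,4,5} D(W)={6}: no change
Constraint 3 (X != U) on D(X)={7} D(U)={4,5,6}: no change
Constraint 4 (W + U = Y) on D(W)={6} D(U)={4,5,6} D(Y)={3,4,5}: W {6}->{}; U {4,5,6}->{}; Y {3,4,5}->{}
So after constraint 4: D(U) = {}

Answer: {}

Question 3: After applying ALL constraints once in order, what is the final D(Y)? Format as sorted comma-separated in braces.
Constraint 1 (W < X) on D(W)={6,7,8} D(X)={3,4,7}: W {6,7,8}->{6}; X {3,4,7}->{7}
Constraint 2 (Y < W) on D(Y)={3,4,5} D(W)={6}: no change
Constraint 3 (X != U) on D(X)={7} D(U)={4,5,6}: no change
Constraint 4 (W + U = Y) on D(W)={6} D(U)={4,5,6} D(Y)={3,4,5}: W {6}->{}; U {4,5,6}->{}; Y {3,4,5}->{}
So after all 4 constraints: D(Y) = {}

Answer: {}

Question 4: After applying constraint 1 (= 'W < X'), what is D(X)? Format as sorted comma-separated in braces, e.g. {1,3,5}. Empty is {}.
Answer: {7}

Derivation:
Constraint 1 (W < X) on D(W)={6,7,8} D(X)={3,4,7}: W {6,7,8}->{6}; X {3,4,7}->{7}
So after constraint 1: D(X) = {7}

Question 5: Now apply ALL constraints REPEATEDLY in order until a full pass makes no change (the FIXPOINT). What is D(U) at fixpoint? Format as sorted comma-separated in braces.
Answer: {}

Derivation:
pass 0 (initial): D(U)={4,5,6}
pass 1: U {4,5,6}->{}; W {6,7,8}->{}; X {3,4,7}->{7}; Y {3,4,5}->{}
pass 2: X {7}->{}
pass 3: no change
Fixpoint after 3 passes: D(U) = {}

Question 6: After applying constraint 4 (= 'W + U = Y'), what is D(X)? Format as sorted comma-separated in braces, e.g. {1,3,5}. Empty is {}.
Answer: {7}

Derivation:
Constraint 1 (W < X) on D(W)={6,7,8} D(X)={3,4,7}: W {6,7,8}->{6}; X {3,4,7}->{7}
Constraint 2 (Y < W) on D(Y)={3,4,5} D(W)={6}: no change
Constraint 3 (X != U) on D(X)={7} D(U)={4,5,6}: no change
Constraint 4 (W + U = Y) on D(W)={6} D(U)={4,5,6} D(Y)={3,4,5}: W {6}->{}; U {4,5,6}->{}; Y {3,4,5}->{}
So after constraint 4: D(X) = {7}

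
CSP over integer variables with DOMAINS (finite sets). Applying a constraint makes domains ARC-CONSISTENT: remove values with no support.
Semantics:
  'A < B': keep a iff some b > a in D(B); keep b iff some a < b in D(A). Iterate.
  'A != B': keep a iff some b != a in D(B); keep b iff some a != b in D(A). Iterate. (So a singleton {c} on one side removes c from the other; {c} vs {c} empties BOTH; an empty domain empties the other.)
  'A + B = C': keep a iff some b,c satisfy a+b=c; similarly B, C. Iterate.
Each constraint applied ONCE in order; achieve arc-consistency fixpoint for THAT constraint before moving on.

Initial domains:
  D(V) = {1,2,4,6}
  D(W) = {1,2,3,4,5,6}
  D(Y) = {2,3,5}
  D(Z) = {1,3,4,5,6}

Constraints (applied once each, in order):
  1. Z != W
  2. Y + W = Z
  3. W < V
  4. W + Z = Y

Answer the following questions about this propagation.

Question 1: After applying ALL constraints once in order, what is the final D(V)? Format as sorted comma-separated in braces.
Answer: {2,4,6}

Derivation:
Constraint 1 (Z != W) on D(Z)={1,3,4,5,6} D(W)={1,2,3,4,5,6}: no change
Constraint 2 (Y + W = Z) on D(Y)={2,3,5} D(W)={1,2,3,4,5,6} D(Z)={1,3,4,5,6}: W {1,2,3,4,5,6}->{1,2,3,4}; Z {1,3,4,5,6}->{3,4,5,6}
Constraint 3 (W < V) on D(W)={1,2,3,4} D(V)={1,2,4,6}: V {1,2,4,6}->{2,4,6}
Constraint 4 (W + Z = Y) on D(W)={1,2,3,4} D(Z)={3,4,5,6} D(Y)={2,3,5}: W {1,2,3,4}->{1,2}; Z {3,4,5,6}->{3,4}; Y {2,3,5}->{5}
So after all 4 constraints: D(V) = {2,4,6}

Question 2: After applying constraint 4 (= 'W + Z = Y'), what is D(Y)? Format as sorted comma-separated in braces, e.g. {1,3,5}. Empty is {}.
Answer: {5}

Derivation:
Constraint 1 (Z != W) on D(Z)={1,3,4,5,6} D(W)={1,2,3,4,5,6}: no change
Constraint 2 (Y + W = Z) on D(Y)={2,3,5} D(W)={1,2,3,4,5,6} D(Z)={1,3,4,5,6}: W {1,2,3,4,5,6}->{1,2,3,4}; Z {1,3,4,5,6}->{3,4,5,6}
Constraint 3 (W < V) on D(W)={1,2,3,4} D(V)={1,2,4,6}: V {1,2,4,6}->{2,4,6}
Constraint 4 (W + Z = Y) on D(W)={1,2,3,4} D(Z)={3,4,5,6} D(Y)={2,3,5}: W {1,2,3,4}->{1,2}; Z {3,4,5,6}->{3,4}; Y {2,3,5}->{5}
So after constraint 4: D(Y) = {5}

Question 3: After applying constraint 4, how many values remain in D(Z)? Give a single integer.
Constraint 1 (Z != W) on D(Z)={1,3,4,5,6} D(W)={1,2,3,4,5,6}: no change
Constraint 2 (Y + W = Z) on D(Y)={2,3,5} D(W)={1,2,3,4,5,6} D(Z)={1,3,4,5,6}: W {1,2,3,4,5,6}->{1,2,3,4}; Z {1,3,4,5,6}->{3,4,5,6}
Constraint 3 (W < V) on D(W)={1,2,3,4} D(V)={1,2,4,6}: V {1,2,4,6}->{2,4,6}
Constraint 4 (W + Z = Y) on D(W)={1,2,3,4} D(Z)={3,4,5,6} D(Y)={2,3,5}: W {1,2,3,4}->{1,2}; Z {3,4,5,6}->{3,4}; Y {2,3,5}->{5}
So after constraint 4: D(Z)={3,4}, size = 2

Answer: 2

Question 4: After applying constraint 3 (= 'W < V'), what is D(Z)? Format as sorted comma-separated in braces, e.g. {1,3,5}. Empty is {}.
Answer: {3,4,5,6}

Derivation:
Constraint 1 (Z != W) on D(Z)={1,3,4,5,6} D(W)={1,2,3,4,5,6}: no change
Constraint 2 (Y + W = Z) on D(Y)={2,3,5} D(W)={1,2,3,4,5,6} D(Z)={1,3,4,5,6}: W {1,2,3,4,5,6}->{1,2,3,4}; Z {1,3,4,5,6}->{3,4,5,6}
Constraint 3 (W < V) on D(W)={1,2,3,4} D(V)={1,2,4,6}: V {1,2,4,6}->{2,4,6}
So after constraint 3: D(Z) = {3,4,5,6}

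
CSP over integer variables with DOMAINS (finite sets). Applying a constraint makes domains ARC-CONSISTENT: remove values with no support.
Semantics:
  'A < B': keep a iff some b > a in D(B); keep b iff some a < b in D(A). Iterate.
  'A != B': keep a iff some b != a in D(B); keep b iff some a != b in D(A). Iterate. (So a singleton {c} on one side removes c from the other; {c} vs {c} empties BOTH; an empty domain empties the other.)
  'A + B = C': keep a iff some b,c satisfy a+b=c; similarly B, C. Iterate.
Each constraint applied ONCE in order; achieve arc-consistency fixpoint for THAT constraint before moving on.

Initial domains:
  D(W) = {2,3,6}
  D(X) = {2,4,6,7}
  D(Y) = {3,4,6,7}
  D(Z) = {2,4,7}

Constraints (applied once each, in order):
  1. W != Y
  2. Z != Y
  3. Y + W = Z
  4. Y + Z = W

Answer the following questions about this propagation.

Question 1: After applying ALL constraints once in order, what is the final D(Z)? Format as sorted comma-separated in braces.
Constraint 1 (W != Y) on D(W)={2,3,6} D(Y)={3,4,6,7}: no change
Constraint 2 (Z != Y) on D(Z)={2,4,7} D(Y)={3,4,6,7}: no change
Constraint 3 (Y + W = Z) on D(Y)={3,4,6,7} D(W)={2,3,6} D(Z)={2,4,7}: Y {3,4,6,7}->{4}; W {2,3,6}->{3}; Z {2,4,7}->{7}
Constraint 4 (Y + Z = W) on D(Y)={4} D(Z)={7} D(W)={3}: Y {4}->{}; Z {7}->{}; W {3}->{}
So after all 4 constraints: D(Z) = {}

Answer: {}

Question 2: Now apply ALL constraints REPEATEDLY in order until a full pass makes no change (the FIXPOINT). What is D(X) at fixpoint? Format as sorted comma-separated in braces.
Answer: {2,4,6,7}

Derivation:
pass 0 (initial): D(X)={2,4,6,7}
pass 1: W {2,3,6}->{}; Y {3,4,6,7}->{}; Z {2,4,7}->{}
pass 2: no change
Fixpoint after 2 passes: D(X) = {2,4,6,7}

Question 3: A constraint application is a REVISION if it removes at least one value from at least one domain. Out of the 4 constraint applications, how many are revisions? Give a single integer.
Constraint 1 (W != Y) on D(W)={2,3,6} D(Y)={3,4,6,7}: no change => not a revision
Constraint 2 (Z != Y) on D(Z)={2,4,7} D(Y)={3,4,6,7}: no change => not a revision
Constraint 3 (Y + W = Z) on D(Y)={3,4,6,7} D(W)={2,3,6} D(Z)={2,4,7}: Y {3,4,6,7}->{4}; W {2,3,6}->{3}; Z {2,4,7}->{7} => REVISION
Constraint 4 (Y + Z = W) on D(Y)={4} D(Z)={7} D(W)={3}: Y {4}->{}; Z {7}->{}; W {3}->{} => REVISION
Total revisions = 2

Answer: 2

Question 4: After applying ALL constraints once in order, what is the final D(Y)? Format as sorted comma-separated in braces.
Answer: {}

Derivation:
Constraint 1 (W != Y) on D(W)={2,3,6} D(Y)={3,4,6,7}: no change
Constraint 2 (Z != Y) on D(Z)={2,4,7} D(Y)={3,4,6,7}: no change
Constraint 3 (Y + W = Z) on D(Y)={3,4,6,7} D(W)={2,3,6} D(Z)={2,4,7}: Y {3,4,6,7}->{4}; W {2,3,6}->{3}; Z {2,4,7}->{7}
Constraint 4 (Y + Z = W) on D(Y)={4} D(Z)={7} D(W)={3}: Y {4}->{}; Z {7}->{}; W {3}->{}
So after all 4 constraints: D(Y) = {}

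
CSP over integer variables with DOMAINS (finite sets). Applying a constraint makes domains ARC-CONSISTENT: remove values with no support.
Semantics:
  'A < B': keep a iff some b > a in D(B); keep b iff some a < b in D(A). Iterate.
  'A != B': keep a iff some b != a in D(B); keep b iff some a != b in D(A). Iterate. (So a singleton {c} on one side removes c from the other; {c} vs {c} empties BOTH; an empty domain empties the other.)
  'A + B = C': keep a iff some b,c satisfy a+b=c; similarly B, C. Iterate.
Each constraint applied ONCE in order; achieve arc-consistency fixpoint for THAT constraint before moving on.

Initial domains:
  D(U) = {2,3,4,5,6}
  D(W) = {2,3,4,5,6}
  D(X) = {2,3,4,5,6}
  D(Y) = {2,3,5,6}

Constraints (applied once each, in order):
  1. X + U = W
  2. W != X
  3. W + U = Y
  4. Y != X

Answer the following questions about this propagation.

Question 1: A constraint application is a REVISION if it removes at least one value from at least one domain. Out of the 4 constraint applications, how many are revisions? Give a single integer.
Constraint 1 (X + U = W) on D(X)={2,3,4,5,6} D(U)={2,3,4,5,6} D(W)={2,3,4,5,6}: X {2,3,4,5,6}->{2,3,4}; U {2,3,4,5,6}->{2,3,4}; W {2,3,4,5,6}->{4,5,6} => REVISION
Constraint 2 (W != X) on D(W)={4,5,6} D(X)={2,3,4}: no change => not a revision
Constraint 3 (W + U = Y) on D(W)={4,5,6} D(U)={2,3,4} D(Y)={2,3,5,6}: W {4,5,6}->{4}; U {2,3,4}->{2}; Y {2,3,5,6}->{6} => REVISION
Constraint 4 (Y != X) on D(Y)={6} D(X)={2,3,4}: no change => not a revision
Total revisions = 2

Answer: 2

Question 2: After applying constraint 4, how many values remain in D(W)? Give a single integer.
Answer: 1

Derivation:
Constraint 1 (X + U = W) on D(X)={2,3,4,5,6} D(U)={2,3,4,5,6} D(W)={2,3,4,5,6}: X {2,3,4,5,6}->{2,3,4}; U {2,3,4,5,6}->{2,3,4}; W {2,3,4,5,6}->{4,5,6}
Constraint 2 (W != X) on D(W)={4,5,6} D(X)={2,3,4}: no change
Constraint 3 (W + U = Y) on D(W)={4,5,6} D(U)={2,3,4} D(Y)={2,3,5,6}: W {4,5,6}->{4}; U {2,3,4}->{2}; Y {2,3,5,6}->{6}
Constraint 4 (Y != X) on D(Y)={6} D(X)={2,3,4}: no change
So after constraint 4: D(W)={4}, size = 1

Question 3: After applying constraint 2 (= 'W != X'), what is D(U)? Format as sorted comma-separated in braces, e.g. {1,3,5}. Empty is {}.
Answer: {2,3,4}

Derivation:
Constraint 1 (X + U = W) on D(X)={2,3,4,5,6} D(U)={2,3,4,5,6} D(W)={2,3,4,5,6}: X {2,3,4,5,6}->{2,3,4}; U {2,3,4,5,6}->{2,3,4}; W {2,3,4,5,6}->{4,5,6}
Constraint 2 (W != X) on D(W)={4,5,6} D(X)={2,3,4}: no change
So after constraint 2: D(U) = {2,3,4}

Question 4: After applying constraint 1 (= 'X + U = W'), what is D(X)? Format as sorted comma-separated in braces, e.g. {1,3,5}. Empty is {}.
Answer: {2,3,4}

Derivation:
Constraint 1 (X + U = W) on D(X)={2,3,4,5,6} D(U)={2,3,4,5,6} D(W)={2,3,4,5,6}: X {2,3,4,5,6}->{2,3,4}; U {2,3,4,5,6}->{2,3,4}; W {2,3,4,5,6}->{4,5,6}
So after constraint 1: D(X) = {2,3,4}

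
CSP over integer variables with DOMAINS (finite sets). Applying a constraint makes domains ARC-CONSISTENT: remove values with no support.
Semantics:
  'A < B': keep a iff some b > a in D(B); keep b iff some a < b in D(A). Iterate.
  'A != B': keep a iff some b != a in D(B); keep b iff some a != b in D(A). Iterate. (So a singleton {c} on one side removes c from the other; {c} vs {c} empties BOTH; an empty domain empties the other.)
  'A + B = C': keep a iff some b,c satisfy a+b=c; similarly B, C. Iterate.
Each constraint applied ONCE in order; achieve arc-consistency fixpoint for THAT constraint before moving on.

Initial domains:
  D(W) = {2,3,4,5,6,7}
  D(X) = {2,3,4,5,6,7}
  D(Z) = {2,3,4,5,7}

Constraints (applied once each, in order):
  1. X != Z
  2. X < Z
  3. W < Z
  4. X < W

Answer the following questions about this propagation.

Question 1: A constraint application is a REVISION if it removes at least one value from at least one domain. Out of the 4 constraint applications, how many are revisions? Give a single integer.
Constraint 1 (X != Z) on D(X)={2,3,4,5,6,7} D(Z)={2,3,4,5,7}: no change => not a revision
Constraint 2 (X < Z) on D(X)={2,3,4,5,6,7} D(Z)={2,3,4,5,7}: X {2,3,4,5,6,7}->{2,3,4,5,6}; Z {2,3,4,5,7}->{3,4,5,7} => REVISION
Constraint 3 (W < Z) on D(W)={2,3,4,5,6,7} D(Z)={3,4,5,7}: W {2,3,4,5,6,7}->{2,3,4,5,6} => REVISION
Constraint 4 (X < W) on D(X)={2,3,4,5,6} D(W)={2,3,4,5,6}: X {2,3,4,5,6}->{2,3,4,5}; W {2,3,4,5,6}->{3,4,5,6} => REVISION
Total revisions = 3

Answer: 3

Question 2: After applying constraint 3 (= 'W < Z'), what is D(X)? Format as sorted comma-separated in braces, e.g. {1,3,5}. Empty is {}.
Constraint 1 (X != Z) on D(X)={2,3,4,5,6,7} D(Z)={2,3,4,5,7}: no change
Constraint 2 (X < Z) on D(X)={2,3,4,5,6,7} D(Z)={2,3,4,5,7}: X {2,3,4,5,6,7}->{2,3,4,5,6}; Z {2,3,4,5,7}->{3,4,5,7}
Constraint 3 (W < Z) on D(W)={2,3,4,5,6,7} D(Z)={3,4,5,7}: W {2,3,4,5,6,7}->{2,3,4,5,6}
So after constraint 3: D(X) = {2,3,4,5,6}

Answer: {2,3,4,5,6}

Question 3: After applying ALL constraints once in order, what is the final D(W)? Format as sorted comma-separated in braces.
Constraint 1 (X != Z) on D(X)={2,3,4,5,6,7} D(Z)={2,3,4,5,7}: no change
Constraint 2 (X < Z) on D(X)={2,3,4,5,6,7} D(Z)={2,3,4,5,7}: X {2,3,4,5,6,7}->{2,3,4,5,6}; Z {2,3,4,5,7}->{3,4,5,7}
Constraint 3 (W < Z) on D(W)={2,3,4,5,6,7} D(Z)={3,4,5,7}: W {2,3,4,5,6,7}->{2,3,4,5,6}
Constraint 4 (X < W) on D(X)={2,3,4,5,6} D(W)={2,3,4,5,6}: X {2,3,4,5,6}->{2,3,4,5}; W {2,3,4,5,6}->{3,4,5,6}
So after all 4 constraints: D(W) = {3,4,5,6}

Answer: {3,4,5,6}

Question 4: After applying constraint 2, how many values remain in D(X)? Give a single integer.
Constraint 1 (X != Z) on D(X)={2,3,4,5,6,7} D(Z)={2,3,4,5,7}: no change
Constraint 2 (X < Z) on D(X)={2,3,4,5,6,7} D(Z)={2,3,4,5,7}: X {2,3,4,5,6,7}->{2,3,4,5,6}; Z {2,3,4,5,7}->{3,4,5,7}
So after constraint 2: D(X)={2,3,4,5,6}, size = 5

Answer: 5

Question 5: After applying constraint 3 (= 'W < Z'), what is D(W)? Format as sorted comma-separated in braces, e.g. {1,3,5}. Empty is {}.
Constraint 1 (X != Z) on D(X)={2,3,4,5,6,7} D(Z)={2,3,4,5,7}: no change
Constraint 2 (X < Z) on D(X)={2,3,4,5,6,7} D(Z)={2,3,4,5,7}: X {2,3,4,5,6,7}->{2,3,4,5,6}; Z {2,3,4,5,7}->{3,4,5,7}
Constraint 3 (W < Z) on D(W)={2,3,4,5,6,7} D(Z)={3,4,5,7}: W {2,3,4,5,6,7}->{2,3,4,5,6}
So after constraint 3: D(W) = {2,3,4,5,6}

Answer: {2,3,4,5,6}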